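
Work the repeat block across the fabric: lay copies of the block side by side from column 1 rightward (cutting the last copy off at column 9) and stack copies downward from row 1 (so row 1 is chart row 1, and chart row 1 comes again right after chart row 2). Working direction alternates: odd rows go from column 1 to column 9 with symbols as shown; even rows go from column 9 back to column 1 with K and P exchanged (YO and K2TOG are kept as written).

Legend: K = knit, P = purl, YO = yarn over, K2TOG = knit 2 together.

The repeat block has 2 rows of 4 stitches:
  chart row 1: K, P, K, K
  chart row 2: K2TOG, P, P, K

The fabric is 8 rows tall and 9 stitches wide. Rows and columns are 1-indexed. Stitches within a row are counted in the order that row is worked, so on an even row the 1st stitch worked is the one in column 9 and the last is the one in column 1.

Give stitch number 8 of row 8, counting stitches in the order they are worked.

Result:
K

Derivation:
Row 8: (8-1) mod 2 = 1, so use chart row 2. Even row -> WS.
Chart row 2 tiled across columns 1-9: K2TOG P P K K2TOG P P K K2TOG
WS: work from column 9 back to column 1 (reverse the tiled row), swapping K<->P (YO and K2TOG unchanged).
Row 8 as worked: K2TOG P K K K2TOG P K K K2TOG
The 8th stitch worked is K.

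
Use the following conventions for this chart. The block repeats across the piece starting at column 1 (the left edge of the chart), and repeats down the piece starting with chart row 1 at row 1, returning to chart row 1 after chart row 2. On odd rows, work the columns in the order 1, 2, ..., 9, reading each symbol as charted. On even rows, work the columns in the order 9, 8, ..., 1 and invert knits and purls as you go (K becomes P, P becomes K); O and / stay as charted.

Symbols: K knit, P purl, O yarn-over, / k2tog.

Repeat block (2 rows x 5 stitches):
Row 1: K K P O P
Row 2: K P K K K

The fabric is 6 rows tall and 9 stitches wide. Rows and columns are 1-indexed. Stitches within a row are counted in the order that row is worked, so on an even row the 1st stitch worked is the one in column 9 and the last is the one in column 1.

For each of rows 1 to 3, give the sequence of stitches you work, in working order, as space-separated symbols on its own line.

Row 1: chart row 1, RS - tile across columns 1-9 and work as-is.
Row 2: chart row 2, WS - tiled (columns 1-9): K P K K K K P K K; work from column 9 back to 1 with K<->P swapped.
Row 3: chart row 1, RS - tile across columns 1-9 and work as-is.

Result:
K K P O P K K P O
P P K P P P P K P
K K P O P K K P O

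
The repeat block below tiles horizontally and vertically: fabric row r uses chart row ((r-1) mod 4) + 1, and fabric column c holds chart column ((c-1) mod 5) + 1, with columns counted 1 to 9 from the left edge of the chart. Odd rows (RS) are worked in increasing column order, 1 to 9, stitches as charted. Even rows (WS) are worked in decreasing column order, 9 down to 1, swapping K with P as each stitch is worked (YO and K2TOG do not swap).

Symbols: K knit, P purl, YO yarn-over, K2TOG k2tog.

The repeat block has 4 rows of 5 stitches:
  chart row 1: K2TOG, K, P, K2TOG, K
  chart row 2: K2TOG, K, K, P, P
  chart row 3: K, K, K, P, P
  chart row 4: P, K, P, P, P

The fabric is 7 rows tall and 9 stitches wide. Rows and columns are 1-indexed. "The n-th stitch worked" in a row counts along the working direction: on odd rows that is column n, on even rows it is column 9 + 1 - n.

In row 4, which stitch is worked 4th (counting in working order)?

== STITCH ==
K

Derivation:
Row 4 uses chart row ((4-1) mod 4)+1 = 4. Row 4 is even, so WS.
Chart row 4 tiled across columns 1-9: P K P P P P K P P
WS row: flip the tiled sequence (start at column 9) and apply K<->P; YO and K2TOG stay.
Row 4 as worked: K K P K K K K P K
The 4th stitch worked is K.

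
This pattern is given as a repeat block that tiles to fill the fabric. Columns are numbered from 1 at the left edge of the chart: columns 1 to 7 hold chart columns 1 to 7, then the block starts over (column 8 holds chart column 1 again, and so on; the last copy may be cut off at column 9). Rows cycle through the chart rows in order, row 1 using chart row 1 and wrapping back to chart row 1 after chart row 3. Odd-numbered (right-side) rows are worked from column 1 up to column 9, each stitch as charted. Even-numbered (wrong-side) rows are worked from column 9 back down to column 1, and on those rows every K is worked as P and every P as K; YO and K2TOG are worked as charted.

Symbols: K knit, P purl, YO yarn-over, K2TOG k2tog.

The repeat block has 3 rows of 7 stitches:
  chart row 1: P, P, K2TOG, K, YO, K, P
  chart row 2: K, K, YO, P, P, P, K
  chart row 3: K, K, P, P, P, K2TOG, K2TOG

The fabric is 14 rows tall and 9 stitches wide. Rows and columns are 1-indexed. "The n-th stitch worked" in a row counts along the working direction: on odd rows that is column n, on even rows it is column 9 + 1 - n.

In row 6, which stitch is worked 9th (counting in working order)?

Stitch:
P

Derivation:
Row 6 uses chart row ((6-1) mod 3)+1 = 3. Row 6 is even, so WS.
Chart row 3 tiled across columns 1-9: K K P P P K2TOG K2TOG K K
Wrong side: read the tiled row from column 9 down to 1 and exchange K with P (leave YO, K2TOG).
Row 6 as worked: P P K2TOG K2TOG K K K P P
Counting 9 along the worked row gives P.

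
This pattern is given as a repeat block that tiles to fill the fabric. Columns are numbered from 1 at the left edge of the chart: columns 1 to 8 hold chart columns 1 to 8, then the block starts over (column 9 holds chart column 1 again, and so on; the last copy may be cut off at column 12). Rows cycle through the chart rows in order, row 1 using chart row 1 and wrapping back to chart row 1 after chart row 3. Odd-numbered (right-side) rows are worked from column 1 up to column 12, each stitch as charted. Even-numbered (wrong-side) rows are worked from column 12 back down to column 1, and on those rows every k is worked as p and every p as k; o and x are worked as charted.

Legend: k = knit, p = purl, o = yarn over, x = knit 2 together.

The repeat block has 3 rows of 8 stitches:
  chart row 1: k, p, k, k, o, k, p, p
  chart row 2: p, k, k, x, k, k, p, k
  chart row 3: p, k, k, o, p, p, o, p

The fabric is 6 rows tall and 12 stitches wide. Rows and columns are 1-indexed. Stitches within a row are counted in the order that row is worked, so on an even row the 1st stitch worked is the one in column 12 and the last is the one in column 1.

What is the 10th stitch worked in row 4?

Row 4: (4-1) mod 3 = 0, so use chart row 1. Even row -> WS.
Chart row 1 tiled across columns 1-12: k p k k o k p p k p k k
WS row: flip the tiled sequence (start at column 12) and apply k<->p; o and x stay.
Row 4 as worked: p p k p k k p o p p k p
The 10th stitch worked is p.

== STITCH ==
p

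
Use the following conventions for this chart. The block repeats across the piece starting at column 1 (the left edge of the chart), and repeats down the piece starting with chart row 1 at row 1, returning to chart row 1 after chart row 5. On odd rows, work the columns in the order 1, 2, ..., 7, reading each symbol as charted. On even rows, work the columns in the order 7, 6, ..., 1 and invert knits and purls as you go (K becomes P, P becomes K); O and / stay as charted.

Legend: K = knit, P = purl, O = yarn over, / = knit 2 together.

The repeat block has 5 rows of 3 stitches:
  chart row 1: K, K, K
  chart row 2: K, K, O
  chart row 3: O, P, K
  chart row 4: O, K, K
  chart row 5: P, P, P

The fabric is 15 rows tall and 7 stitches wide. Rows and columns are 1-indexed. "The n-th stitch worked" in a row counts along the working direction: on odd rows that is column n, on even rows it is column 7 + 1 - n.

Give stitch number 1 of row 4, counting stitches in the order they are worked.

Row 4 uses chart row ((4-1) mod 5)+1 = 4. Row 4 is even, so WS.
Chart row 4 tiled across columns 1-7: O K K O K K O
WS: work from column 7 back to column 1 (reverse the tiled row), swapping K<->P (O and / unchanged).
Row 4 as worked: O P P O P P O
Stitch 1 in working order -> O

Result:
O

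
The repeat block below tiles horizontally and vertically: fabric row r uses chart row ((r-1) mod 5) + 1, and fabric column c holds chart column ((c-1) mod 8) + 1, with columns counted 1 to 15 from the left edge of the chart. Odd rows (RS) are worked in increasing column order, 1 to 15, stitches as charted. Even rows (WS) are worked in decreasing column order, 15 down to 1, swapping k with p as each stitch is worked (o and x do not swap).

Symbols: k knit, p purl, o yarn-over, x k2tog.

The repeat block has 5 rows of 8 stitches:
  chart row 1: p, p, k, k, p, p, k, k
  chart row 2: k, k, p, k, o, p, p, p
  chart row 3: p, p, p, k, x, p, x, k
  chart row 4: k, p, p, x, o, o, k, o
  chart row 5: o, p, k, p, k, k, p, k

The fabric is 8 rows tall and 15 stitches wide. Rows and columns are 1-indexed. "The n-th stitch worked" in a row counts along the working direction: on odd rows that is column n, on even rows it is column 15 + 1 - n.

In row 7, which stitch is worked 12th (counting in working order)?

Row 7 uses chart row ((7-1) mod 5)+1 = 2. Row 7 is odd, so RS.
Chart row 2 tiled across columns 1-15: k k p k o p p p k k p k o p p
RS: work column 1 to column 15, symbols as charted — the tiled row is the row as worked.
Counting 12 along the worked row gives k.

Stitch:
k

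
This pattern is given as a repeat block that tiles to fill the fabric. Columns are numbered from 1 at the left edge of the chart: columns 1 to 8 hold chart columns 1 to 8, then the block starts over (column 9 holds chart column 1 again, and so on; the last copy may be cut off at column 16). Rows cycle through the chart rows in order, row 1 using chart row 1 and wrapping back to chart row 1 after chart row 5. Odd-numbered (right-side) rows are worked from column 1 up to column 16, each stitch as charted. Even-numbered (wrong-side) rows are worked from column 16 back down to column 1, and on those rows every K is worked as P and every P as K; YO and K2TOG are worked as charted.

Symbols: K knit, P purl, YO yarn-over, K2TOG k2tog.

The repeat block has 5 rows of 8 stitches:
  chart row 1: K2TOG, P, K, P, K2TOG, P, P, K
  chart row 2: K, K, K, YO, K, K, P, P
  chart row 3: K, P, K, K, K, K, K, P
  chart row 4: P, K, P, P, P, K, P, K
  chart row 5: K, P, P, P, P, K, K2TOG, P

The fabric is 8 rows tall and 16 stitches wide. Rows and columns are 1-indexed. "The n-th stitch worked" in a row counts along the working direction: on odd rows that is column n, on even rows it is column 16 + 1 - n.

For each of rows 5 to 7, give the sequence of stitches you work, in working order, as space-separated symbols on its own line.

Rows as worked:
K P P P P K K2TOG P K P P P P K K2TOG P
P K K K2TOG K P K K2TOG P K K K2TOG K P K K2TOG
K K K YO K K P P K K K YO K K P P

Derivation:
Row 5: chart row 5, RS - tile across columns 1-16 and work as-is.
Row 6: chart row 1, WS - tiled (columns 1-16): K2TOG P K P K2TOG P P K K2TOG P K P K2TOG P P K; work from column 16 back to 1 with K<->P swapped.
Row 7: chart row 2, RS - tile across columns 1-16 and work as-is.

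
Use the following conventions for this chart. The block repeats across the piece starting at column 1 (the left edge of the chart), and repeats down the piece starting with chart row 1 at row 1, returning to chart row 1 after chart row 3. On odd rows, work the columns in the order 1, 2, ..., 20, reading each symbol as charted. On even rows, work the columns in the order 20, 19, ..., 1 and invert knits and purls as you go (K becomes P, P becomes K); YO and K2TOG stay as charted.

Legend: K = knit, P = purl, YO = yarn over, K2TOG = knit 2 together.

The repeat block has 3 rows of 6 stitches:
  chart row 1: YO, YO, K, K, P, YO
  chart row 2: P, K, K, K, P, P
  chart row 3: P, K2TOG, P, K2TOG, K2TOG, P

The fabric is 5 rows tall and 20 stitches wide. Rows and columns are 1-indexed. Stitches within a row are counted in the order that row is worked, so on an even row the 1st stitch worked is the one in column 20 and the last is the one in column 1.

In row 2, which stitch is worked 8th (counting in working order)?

Row 2: (2-1) mod 3 = 1, so use chart row 2. Even row -> WS.
Chart row 2 tiled across columns 1-20: P K K K P P P K K K P P P K K K P P P K
WS row: flip the tiled sequence (start at column 20) and apply K<->P; YO and K2TOG stay.
Row 2 as worked: P K K K P P P K K K P P P K K K P P P K
Counting 8 along the worked row gives K.

Stitch:
K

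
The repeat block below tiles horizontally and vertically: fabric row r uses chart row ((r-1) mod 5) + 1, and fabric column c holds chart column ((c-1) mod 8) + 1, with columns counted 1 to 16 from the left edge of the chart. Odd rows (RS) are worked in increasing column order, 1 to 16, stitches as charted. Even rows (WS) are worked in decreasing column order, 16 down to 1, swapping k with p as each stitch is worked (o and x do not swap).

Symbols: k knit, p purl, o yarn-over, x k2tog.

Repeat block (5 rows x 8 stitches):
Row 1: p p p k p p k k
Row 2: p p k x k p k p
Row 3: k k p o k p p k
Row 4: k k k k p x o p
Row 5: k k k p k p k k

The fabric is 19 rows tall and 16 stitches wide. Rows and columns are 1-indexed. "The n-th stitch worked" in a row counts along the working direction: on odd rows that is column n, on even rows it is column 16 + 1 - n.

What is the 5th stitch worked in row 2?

Row 2: (2-1) mod 5 = 1, so use chart row 2. Even row -> WS.
Chart row 2 tiled across columns 1-16: p p k x k p k p p p k x k p k p
WS row: flip the tiled sequence (start at column 16) and apply k<->p; o and x stay.
Row 2 as worked: k p k p x p k k k p k p x p k k
Stitch 5 in working order -> x

Stitch:
x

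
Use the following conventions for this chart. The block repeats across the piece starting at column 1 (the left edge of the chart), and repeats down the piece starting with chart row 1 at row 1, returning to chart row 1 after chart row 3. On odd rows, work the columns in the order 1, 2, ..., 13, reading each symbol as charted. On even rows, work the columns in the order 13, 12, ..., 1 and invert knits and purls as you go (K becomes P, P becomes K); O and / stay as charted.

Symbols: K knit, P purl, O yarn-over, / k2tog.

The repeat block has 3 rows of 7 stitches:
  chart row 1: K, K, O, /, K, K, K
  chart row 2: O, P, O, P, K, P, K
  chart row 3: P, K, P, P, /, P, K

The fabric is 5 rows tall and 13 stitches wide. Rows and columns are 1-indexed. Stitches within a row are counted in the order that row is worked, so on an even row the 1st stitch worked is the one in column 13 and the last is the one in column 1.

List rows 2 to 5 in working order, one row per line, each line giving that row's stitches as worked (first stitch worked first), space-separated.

Result:
K P K O K O P K P K O K O
P K P P / P K P K P P / P
P P / O P P P P P / O P P
O P O P K P K O P O P K P

Derivation:
Row 2: chart row 2, WS - tiled (columns 1-13): O P O P K P K O P O P K P; work from column 13 back to 1 with K<->P swapped.
Row 3: chart row 3, RS - tile across columns 1-13 and work as-is.
Row 4: chart row 1, WS - tiled (columns 1-13): K K O / K K K K K O / K K; work from column 13 back to 1 with K<->P swapped.
Row 5: chart row 2, RS - tile across columns 1-13 and work as-is.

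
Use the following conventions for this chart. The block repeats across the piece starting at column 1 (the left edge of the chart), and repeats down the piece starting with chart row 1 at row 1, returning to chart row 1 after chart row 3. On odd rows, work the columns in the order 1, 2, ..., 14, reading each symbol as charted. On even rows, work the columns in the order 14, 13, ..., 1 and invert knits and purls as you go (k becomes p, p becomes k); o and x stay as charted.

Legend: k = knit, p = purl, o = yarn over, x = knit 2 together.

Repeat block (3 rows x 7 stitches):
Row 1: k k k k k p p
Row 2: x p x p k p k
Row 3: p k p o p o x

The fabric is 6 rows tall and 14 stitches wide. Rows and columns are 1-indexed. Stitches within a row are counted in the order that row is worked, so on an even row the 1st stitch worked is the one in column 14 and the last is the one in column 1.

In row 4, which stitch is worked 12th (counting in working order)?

Result:
p

Derivation:
For row 4: chart row = ((4-1) mod 3) + 1 = 1; this is a WS (even) row.
Chart row 1 tiled across columns 1-14: k k k k k p p k k k k k p p
WS: work from column 14 back to column 1 (reverse the tiled row), swapping k<->p (o and x unchanged).
Row 4 as worked: k k p p p p p k k p p p p p
Stitch 12 in working order -> p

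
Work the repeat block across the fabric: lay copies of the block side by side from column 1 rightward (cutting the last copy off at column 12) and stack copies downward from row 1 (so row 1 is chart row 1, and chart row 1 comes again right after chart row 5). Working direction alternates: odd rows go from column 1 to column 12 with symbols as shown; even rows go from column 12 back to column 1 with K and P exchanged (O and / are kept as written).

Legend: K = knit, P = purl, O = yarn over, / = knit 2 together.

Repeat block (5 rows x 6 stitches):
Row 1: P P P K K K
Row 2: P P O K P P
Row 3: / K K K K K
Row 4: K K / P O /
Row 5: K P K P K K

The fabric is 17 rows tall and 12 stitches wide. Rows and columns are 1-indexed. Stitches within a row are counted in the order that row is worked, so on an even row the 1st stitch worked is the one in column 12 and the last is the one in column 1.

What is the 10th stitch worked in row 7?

For row 7: chart row = ((7-1) mod 5) + 1 = 2; this is a RS (odd) row.
Chart row 2 tiled across columns 1-12: P P O K P P P P O K P P
RS row: no reversal, no swap; stitch n worked = column n.
Stitch 10 in working order -> K

== STITCH ==
K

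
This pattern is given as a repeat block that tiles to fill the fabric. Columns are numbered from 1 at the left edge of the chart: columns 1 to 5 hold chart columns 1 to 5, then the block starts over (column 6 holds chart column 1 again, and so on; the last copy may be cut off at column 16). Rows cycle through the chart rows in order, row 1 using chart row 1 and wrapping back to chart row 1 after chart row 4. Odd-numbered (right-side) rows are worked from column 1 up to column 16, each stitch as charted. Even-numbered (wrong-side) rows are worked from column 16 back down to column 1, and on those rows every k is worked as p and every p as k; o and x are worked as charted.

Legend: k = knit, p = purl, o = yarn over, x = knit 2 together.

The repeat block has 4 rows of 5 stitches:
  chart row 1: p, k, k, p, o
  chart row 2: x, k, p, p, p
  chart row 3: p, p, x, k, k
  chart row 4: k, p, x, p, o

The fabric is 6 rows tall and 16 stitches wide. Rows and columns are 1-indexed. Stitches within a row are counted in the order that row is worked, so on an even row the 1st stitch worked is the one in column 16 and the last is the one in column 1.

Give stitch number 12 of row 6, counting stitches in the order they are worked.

Result:
k

Derivation:
For row 6: chart row = ((6-1) mod 4) + 1 = 2; this is a WS (even) row.
Chart row 2 tiled across columns 1-16: x k p p p x k p p p x k p p p x
WS row: flip the tiled sequence (start at column 16) and apply k<->p; o and x stay.
Row 6 as worked: x k k k p x k k k p x k k k p x
Stitch 12 in working order -> k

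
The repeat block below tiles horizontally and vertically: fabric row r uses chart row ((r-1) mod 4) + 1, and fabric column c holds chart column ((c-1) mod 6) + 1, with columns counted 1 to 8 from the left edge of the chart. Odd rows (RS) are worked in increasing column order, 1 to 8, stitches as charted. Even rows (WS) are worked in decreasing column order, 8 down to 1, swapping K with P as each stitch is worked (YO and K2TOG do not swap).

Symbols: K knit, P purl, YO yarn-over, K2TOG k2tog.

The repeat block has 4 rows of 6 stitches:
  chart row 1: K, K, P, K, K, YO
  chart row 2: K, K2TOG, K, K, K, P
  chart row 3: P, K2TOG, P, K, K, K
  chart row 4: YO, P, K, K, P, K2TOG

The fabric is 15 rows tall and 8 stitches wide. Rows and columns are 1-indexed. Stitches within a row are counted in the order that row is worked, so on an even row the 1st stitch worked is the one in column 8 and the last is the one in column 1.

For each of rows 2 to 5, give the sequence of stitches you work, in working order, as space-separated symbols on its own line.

== ROWS AS WORKED ==
K2TOG P K P P P K2TOG P
P K2TOG P K K K P K2TOG
K YO K2TOG K P P K YO
K K P K K YO K K

Derivation:
Row 2: chart row 2, WS - tiled (columns 1-8): K K2TOG K K K P K K2TOG; work from column 8 back to 1 with K<->P swapped.
Row 3: chart row 3, RS - tile across columns 1-8 and work as-is.
Row 4: chart row 4, WS - tiled (columns 1-8): YO P K K P K2TOG YO P; work from column 8 back to 1 with K<->P swapped.
Row 5: chart row 1, RS - tile across columns 1-8 and work as-is.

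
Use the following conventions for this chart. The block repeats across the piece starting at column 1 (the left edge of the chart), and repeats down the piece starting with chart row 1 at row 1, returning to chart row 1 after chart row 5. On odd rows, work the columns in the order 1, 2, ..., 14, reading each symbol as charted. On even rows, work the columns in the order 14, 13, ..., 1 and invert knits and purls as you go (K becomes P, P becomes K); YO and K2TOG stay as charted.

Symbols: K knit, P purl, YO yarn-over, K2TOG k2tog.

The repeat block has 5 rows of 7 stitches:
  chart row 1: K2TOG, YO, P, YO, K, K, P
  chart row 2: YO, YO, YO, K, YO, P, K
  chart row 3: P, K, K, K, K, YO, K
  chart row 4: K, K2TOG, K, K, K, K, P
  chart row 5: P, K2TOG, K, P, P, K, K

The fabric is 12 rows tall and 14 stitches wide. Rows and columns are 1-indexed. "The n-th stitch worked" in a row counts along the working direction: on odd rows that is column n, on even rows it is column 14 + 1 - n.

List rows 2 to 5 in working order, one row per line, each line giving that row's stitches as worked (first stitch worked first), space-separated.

Result:
P K YO P YO YO YO P K YO P YO YO YO
P K K K K YO K P K K K K YO K
K P P P P K2TOG P K P P P P K2TOG P
P K2TOG K P P K K P K2TOG K P P K K

Derivation:
Row 2: chart row 2, WS - tiled (columns 1-14): YO YO YO K YO P K YO YO YO K YO P K; work from column 14 back to 1 with K<->P swapped.
Row 3: chart row 3, RS - tile across columns 1-14 and work as-is.
Row 4: chart row 4, WS - tiled (columns 1-14): K K2TOG K K K K P K K2TOG K K K K P; work from column 14 back to 1 with K<->P swapped.
Row 5: chart row 5, RS - tile across columns 1-14 and work as-is.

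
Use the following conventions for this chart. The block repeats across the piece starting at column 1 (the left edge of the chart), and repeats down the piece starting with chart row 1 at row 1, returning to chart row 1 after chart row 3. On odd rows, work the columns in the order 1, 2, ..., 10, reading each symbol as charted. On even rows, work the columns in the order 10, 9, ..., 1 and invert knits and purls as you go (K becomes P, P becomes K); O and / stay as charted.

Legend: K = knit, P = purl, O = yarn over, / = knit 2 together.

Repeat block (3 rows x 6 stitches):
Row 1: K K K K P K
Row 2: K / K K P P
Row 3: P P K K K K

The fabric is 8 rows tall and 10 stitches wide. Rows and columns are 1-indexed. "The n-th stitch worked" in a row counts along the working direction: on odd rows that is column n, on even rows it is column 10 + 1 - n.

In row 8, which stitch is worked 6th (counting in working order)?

Row 8 uses chart row ((8-1) mod 3)+1 = 2. Row 8 is even, so WS.
Chart row 2 tiled across columns 1-10: K / K K P P K / K K
Wrong side: read the tiled row from column 10 down to 1 and exchange K with P (leave O, /).
Row 8 as worked: P P / P K K P P / P
Stitch 6 in working order -> K

== STITCH ==
K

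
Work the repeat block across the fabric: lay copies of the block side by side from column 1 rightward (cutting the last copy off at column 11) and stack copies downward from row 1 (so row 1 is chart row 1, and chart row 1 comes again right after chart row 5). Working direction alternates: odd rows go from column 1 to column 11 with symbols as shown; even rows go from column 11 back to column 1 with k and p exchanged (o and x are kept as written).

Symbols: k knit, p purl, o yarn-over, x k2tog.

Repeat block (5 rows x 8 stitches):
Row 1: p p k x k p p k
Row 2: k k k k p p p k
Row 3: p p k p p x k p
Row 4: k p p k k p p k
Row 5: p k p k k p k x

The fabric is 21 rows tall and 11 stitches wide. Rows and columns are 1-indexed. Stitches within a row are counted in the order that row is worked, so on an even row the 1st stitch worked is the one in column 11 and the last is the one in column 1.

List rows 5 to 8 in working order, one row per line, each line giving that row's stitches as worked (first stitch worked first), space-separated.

Result:
p k p k k p k x p k p
p k k p k k p x p k k
k k k k p p p k k k k
p k k k p x k k p k k

Derivation:
Row 5: chart row 5, RS - tile across columns 1-11 and work as-is.
Row 6: chart row 1, WS - tiled (columns 1-11): p p k x k p p k p p k; work from column 11 back to 1 with k<->p swapped.
Row 7: chart row 2, RS - tile across columns 1-11 and work as-is.
Row 8: chart row 3, WS - tiled (columns 1-11): p p k p p x k p p p k; work from column 11 back to 1 with k<->p swapped.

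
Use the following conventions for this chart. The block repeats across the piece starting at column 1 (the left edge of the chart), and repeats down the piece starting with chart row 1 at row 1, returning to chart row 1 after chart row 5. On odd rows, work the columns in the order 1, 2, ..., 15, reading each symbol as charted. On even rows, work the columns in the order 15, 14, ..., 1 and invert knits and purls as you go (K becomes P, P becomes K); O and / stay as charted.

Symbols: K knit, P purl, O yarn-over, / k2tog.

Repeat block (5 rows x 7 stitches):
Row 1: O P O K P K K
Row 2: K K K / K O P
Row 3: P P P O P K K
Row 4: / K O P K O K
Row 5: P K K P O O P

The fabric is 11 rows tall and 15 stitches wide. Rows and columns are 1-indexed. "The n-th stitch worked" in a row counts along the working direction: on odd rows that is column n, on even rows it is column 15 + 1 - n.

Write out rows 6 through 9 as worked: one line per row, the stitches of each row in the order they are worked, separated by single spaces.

Result:
O P P K P O K O P P K P O K O
K K K / K O P K K K / K O P K
K P P K O K K K P P K O K K K
/ K O P K O K / K O P K O K /

Derivation:
Row 6: chart row 1, WS - tiled (columns 1-15): O P O K P K K O P O K P K K O; work from column 15 back to 1 with K<->P swapped.
Row 7: chart row 2, RS - tile across columns 1-15 and work as-is.
Row 8: chart row 3, WS - tiled (columns 1-15): P P P O P K K P P P O P K K P; work from column 15 back to 1 with K<->P swapped.
Row 9: chart row 4, RS - tile across columns 1-15 and work as-is.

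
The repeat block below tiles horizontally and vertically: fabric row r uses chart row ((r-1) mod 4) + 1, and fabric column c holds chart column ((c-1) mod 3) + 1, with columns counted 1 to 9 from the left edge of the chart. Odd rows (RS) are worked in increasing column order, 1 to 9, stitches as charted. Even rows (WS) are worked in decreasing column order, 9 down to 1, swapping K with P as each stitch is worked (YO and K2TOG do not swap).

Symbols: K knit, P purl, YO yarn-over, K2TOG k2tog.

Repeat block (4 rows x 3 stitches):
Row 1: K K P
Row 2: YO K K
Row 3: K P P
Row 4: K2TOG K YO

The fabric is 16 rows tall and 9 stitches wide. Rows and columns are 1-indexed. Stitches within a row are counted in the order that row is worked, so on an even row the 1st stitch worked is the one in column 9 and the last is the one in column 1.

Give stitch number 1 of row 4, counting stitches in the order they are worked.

For row 4: chart row = ((4-1) mod 4) + 1 = 4; this is a WS (even) row.
Chart row 4 tiled across columns 1-9: K2TOG K YO K2TOG K YO K2TOG K YO
WS: work from column 9 back to column 1 (reverse the tiled row), swapping K<->P (YO and K2TOG unchanged).
Row 4 as worked: YO P K2TOG YO P K2TOG YO P K2TOG
The 1st stitch worked is YO.

== STITCH ==
YO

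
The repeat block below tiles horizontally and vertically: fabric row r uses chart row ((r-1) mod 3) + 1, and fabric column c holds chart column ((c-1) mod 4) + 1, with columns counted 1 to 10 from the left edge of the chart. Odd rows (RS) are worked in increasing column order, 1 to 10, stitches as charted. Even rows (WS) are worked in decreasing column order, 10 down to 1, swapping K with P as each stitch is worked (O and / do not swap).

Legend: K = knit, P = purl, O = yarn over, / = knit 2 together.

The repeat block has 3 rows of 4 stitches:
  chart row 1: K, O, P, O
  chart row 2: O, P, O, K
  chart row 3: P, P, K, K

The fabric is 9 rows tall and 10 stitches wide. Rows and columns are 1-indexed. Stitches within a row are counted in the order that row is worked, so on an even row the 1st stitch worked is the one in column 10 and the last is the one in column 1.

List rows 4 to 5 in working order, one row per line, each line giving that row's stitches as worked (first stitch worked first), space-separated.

Result:
O P O K O P O K O P
O P O K O P O K O P

Derivation:
Row 4: chart row 1, WS - tiled (columns 1-10): K O P O K O P O K O; work from column 10 back to 1 with K<->P swapped.
Row 5: chart row 2, RS - tile across columns 1-10 and work as-is.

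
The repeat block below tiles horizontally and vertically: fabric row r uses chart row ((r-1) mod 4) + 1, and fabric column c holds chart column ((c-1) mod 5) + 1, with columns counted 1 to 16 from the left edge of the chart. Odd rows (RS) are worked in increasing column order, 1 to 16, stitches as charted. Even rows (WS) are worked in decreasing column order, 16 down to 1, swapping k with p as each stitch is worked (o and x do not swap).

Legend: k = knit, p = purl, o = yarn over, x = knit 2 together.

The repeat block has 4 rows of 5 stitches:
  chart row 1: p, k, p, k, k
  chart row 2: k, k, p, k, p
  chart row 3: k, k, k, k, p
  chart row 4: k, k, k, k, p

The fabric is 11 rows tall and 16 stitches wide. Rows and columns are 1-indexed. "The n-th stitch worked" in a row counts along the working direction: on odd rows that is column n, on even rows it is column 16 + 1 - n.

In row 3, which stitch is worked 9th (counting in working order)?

Row 3: (3-1) mod 4 = 2, so use chart row 3. Odd row -> RS.
Chart row 3 tiled across columns 1-16: k k k k p k k k k p k k k k p k
Right side: take the tiled row as-is (worked left to right from column 1).
The 9th stitch worked is k.

Stitch:
k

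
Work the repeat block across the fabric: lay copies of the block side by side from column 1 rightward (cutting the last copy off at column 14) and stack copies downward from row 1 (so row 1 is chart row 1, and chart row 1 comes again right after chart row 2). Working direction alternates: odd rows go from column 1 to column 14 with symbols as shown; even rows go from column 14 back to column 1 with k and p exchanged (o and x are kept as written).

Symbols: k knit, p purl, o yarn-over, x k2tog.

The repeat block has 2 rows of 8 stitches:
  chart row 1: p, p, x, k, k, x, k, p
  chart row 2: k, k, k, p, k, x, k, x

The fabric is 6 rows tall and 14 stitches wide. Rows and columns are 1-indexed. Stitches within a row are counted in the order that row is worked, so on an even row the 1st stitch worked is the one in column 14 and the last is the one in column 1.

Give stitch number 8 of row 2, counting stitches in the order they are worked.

Row 2 uses chart row ((2-1) mod 2)+1 = 2. Row 2 is even, so WS.
Chart row 2 tiled across columns 1-14: k k k p k x k x k k k p k x
WS row: flip the tiled sequence (start at column 14) and apply k<->p; o and x stay.
Row 2 as worked: x p k p p p x p x p k p p p
The 8th stitch worked is p.

== STITCH ==
p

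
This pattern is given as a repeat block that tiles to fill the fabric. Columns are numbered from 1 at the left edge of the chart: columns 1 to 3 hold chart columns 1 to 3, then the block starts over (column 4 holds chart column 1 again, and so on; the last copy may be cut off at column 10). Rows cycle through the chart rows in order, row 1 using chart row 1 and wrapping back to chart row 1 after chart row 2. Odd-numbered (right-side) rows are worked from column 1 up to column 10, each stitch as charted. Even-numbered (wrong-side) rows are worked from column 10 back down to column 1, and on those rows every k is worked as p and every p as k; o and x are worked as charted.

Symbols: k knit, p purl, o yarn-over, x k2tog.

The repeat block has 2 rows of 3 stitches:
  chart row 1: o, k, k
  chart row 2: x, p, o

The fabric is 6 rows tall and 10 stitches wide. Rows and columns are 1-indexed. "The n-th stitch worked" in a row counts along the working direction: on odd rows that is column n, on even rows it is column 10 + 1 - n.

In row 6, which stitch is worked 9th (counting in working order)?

Row 6: (6-1) mod 2 = 1, so use chart row 2. Even row -> WS.
Chart row 2 tiled across columns 1-10: x p o x p o x p o x
WS: work from column 10 back to column 1 (reverse the tiled row), swapping k<->p (o and x unchanged).
Row 6 as worked: x o k x o k x o k x
Stitch 9 in working order -> k

== STITCH ==
k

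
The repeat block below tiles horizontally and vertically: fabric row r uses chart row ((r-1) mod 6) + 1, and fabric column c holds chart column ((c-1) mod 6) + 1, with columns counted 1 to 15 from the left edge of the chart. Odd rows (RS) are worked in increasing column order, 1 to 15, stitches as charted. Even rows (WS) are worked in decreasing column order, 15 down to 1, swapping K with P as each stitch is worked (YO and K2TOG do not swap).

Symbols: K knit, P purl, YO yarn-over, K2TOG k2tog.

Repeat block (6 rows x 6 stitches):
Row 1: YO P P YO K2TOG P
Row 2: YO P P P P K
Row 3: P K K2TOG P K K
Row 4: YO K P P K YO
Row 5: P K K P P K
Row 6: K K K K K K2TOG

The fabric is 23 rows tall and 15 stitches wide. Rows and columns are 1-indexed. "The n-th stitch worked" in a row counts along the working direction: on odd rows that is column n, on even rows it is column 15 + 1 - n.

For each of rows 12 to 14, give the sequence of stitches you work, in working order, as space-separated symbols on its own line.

Row 12: chart row 6, WS - tiled (columns 1-15): K K K K K K2TOG K K K K K K2TOG K K K; work from column 15 back to 1 with K<->P swapped.
Row 13: chart row 1, RS - tile across columns 1-15 and work as-is.
Row 14: chart row 2, WS - tiled (columns 1-15): YO P P P P K YO P P P P K YO P P; work from column 15 back to 1 with K<->P swapped.

== ROWS AS WORKED ==
P P P K2TOG P P P P P K2TOG P P P P P
YO P P YO K2TOG P YO P P YO K2TOG P YO P P
K K YO P K K K K YO P K K K K YO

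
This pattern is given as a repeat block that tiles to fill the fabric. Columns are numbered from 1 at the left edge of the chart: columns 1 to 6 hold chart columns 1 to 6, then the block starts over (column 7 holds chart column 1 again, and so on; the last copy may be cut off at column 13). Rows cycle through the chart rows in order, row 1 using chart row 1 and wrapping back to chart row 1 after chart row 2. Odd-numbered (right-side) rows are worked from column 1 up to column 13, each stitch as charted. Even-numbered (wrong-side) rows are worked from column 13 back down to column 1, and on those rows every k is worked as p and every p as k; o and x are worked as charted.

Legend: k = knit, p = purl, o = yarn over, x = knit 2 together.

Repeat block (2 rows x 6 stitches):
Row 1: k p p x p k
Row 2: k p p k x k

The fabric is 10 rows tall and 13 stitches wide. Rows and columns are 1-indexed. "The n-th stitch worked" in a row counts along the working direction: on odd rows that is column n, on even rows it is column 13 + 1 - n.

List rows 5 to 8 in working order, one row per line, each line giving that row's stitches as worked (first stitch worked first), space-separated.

Result:
k p p x p k k p p x p k k
p p x p k k p p x p k k p
k p p x p k k p p x p k k
p p x p k k p p x p k k p

Derivation:
Row 5: chart row 1, RS - tile across columns 1-13 and work as-is.
Row 6: chart row 2, WS - tiled (columns 1-13): k p p k x k k p p k x k k; work from column 13 back to 1 with k<->p swapped.
Row 7: chart row 1, RS - tile across columns 1-13 and work as-is.
Row 8: chart row 2, WS - tiled (columns 1-13): k p p k x k k p p k x k k; work from column 13 back to 1 with k<->p swapped.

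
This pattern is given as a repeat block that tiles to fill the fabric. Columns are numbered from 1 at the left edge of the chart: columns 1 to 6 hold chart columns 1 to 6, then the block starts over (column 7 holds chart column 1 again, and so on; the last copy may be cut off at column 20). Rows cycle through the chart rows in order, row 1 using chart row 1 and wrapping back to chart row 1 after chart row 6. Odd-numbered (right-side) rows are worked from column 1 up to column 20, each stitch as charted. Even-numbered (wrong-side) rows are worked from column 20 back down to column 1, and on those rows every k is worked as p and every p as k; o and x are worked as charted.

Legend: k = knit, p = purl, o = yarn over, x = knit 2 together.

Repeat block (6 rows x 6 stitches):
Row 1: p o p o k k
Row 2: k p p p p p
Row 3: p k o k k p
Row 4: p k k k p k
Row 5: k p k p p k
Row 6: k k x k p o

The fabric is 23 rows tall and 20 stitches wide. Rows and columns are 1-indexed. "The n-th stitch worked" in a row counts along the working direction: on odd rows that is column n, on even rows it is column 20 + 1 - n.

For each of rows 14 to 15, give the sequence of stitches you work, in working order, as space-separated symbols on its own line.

Rows as worked:
k p k k k k k p k k k k k p k k k k k p
p k o k k p p k o k k p p k o k k p p k

Derivation:
Row 14: chart row 2, WS - tiled (columns 1-20): k p p p p p k p p p p p k p p p p p k p; work from column 20 back to 1 with k<->p swapped.
Row 15: chart row 3, RS - tile across columns 1-20 and work as-is.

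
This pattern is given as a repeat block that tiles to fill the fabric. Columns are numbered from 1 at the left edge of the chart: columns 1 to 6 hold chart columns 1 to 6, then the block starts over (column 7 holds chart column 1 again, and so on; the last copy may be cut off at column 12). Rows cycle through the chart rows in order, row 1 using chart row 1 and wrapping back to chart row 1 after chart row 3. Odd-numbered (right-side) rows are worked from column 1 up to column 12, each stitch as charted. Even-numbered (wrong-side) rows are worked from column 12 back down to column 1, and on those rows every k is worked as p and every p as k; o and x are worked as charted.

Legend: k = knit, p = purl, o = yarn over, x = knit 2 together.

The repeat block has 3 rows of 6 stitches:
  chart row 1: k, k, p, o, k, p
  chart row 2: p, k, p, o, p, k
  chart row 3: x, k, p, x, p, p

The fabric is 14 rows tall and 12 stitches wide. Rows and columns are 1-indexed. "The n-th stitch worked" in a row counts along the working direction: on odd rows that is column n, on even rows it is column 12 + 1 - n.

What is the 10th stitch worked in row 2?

Row 2: (2-1) mod 3 = 1, so use chart row 2. Even row -> WS.
Chart row 2 tiled across columns 1-12: p k p o p k p k p o p k
WS row: flip the tiled sequence (start at column 12) and apply k<->p; o and x stay.
Row 2 as worked: p k o k p k p k o k p k
Stitch 10 in working order -> k

Stitch:
k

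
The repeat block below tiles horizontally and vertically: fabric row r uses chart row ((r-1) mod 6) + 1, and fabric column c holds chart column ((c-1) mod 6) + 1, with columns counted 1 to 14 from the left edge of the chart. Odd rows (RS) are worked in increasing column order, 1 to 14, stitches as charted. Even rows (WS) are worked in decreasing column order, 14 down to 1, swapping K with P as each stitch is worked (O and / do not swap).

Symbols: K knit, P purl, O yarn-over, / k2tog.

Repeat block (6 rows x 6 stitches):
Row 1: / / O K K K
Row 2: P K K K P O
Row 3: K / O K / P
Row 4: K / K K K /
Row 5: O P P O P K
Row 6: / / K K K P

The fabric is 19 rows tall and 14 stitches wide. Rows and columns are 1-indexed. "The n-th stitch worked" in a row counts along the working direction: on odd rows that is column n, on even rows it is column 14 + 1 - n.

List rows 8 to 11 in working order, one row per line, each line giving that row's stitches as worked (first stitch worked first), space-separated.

== ROWS AS WORKED ==
P K O K P P P K O K P P P K
K / O K / P K / O K / P K /
/ P / P P P / P / P P P / P
O P P O P K O P P O P K O P

Derivation:
Row 8: chart row 2, WS - tiled (columns 1-14): P K K K P O P K K K P O P K; work from column 14 back to 1 with K<->P swapped.
Row 9: chart row 3, RS - tile across columns 1-14 and work as-is.
Row 10: chart row 4, WS - tiled (columns 1-14): K / K K K / K / K K K / K /; work from column 14 back to 1 with K<->P swapped.
Row 11: chart row 5, RS - tile across columns 1-14 and work as-is.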